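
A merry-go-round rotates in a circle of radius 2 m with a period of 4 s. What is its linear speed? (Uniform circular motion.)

v = 2πr/T = 2π×2/4 = 3.14 m/s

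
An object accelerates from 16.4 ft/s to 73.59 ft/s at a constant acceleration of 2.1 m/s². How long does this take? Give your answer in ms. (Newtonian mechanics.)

v₀ = 16.4 ft/s × 0.3048 = 4.99872 m/s
v = 73.59 ft/s × 0.3048 = 22.4302 m/s
t = (v - v₀) / a = (22.4302 - 4.99872) / 2.1 = 8.3007 s
t = 8.3007 s / 0.001 = 8301 ms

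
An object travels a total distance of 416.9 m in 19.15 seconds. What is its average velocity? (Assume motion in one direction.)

v_avg = Δd / Δt = 416.9 / 19.15 = 21.77 m/s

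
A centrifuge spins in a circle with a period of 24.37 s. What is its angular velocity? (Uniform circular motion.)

ω = 2π/T = 2π/24.37 = 0.2578 rad/s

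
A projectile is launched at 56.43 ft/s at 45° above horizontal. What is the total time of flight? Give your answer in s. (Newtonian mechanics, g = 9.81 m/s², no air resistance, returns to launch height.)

v₀ = 56.43 ft/s × 0.3048 = 17.1999 m/s
T = 2 × v₀ × sin(θ) / g = 2 × 17.1999 × sin(45°) / 9.81 = 2 × 17.1999 × 0.707107 / 9.81 = 2.48 s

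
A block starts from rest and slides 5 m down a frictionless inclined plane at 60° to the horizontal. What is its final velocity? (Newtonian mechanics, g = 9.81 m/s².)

a = g sin(θ) = 9.81 × sin(60°) = 8.4957 m/s²
v = √(2ad) = √(2 × 8.4957 × 5) = 9.22 m/s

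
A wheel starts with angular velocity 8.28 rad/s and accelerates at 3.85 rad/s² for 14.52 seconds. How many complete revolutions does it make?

θ = ω₀t + ½αt² = 8.28×14.52 + ½×3.85×14.52² = 526.07412 rad
Total revolutions = θ/(2π) = 526.07412/(2π) = 83.73
Complete revolutions = ⌊83.73⌋ = 83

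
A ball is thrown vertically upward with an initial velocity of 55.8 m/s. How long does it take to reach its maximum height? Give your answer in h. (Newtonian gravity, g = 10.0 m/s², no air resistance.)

t_up = v₀ / g = 55.8 / 10.0 = 5.58 s
t_up = 5.58 s / 3600.0 = 0.00155 h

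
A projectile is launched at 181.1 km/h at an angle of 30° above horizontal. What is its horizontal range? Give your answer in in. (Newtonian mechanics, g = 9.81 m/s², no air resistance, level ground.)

v₀ = 181.1 km/h × 0.2777777777777778 = 50.3056 m/s
R = v₀² × sin(2θ) / g = 50.3056² × sin(2 × 30°) / 9.81 = 2530.65 × 0.866025 / 9.81 = 223.405 m
R = 223.405 m / 0.0254 = 8795 in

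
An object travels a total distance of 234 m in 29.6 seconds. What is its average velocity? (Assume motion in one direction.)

v_avg = Δd / Δt = 234 / 29.6 = 7.91 m/s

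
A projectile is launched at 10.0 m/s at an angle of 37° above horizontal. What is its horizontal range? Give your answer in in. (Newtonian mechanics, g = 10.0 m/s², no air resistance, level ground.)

R = v₀² × sin(2θ) / g = 10.0² × sin(2 × 37°) / 10.0 = 100.0 × 0.961262 / 10.0 = 9.61262 m
R = 9.61262 m / 0.0254 = 378.4 in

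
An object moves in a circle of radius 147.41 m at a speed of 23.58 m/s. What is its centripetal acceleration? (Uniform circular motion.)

a_c = v²/r = 23.58²/147.41 = 556.0164/147.41 = 3.77 m/s²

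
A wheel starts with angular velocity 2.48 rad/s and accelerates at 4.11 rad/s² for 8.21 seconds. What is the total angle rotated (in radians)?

θ = ω₀t + ½αt² = 2.48×8.21 + ½×4.11×8.21² = 158.88 rad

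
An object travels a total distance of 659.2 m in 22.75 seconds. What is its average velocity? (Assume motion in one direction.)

v_avg = Δd / Δt = 659.2 / 22.75 = 28.98 m/s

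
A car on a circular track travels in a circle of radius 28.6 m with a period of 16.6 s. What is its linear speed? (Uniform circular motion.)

v = 2πr/T = 2π×28.6/16.6 = 10.83 m/s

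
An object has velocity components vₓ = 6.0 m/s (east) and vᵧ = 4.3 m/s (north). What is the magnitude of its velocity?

|v| = √(vₓ² + vᵧ²) = √(6.0² + 4.3²) = √(54.49) = 7.38 m/s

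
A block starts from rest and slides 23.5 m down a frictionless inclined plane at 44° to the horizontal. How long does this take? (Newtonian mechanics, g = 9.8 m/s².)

a = g sin(θ) = 9.8 × sin(44°) = 6.8077 m/s²
t = √(2d/a) = √(2 × 23.5 / 6.8077) = 2.63 s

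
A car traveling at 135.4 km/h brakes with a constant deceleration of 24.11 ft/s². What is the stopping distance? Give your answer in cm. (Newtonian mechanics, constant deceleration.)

v₀ = 135.4 km/h × 0.2777777777777778 = 37.6111 m/s
a = 24.11 ft/s² × 0.3048 = 7.34873 m/s²
d = v₀² / (2a) = 37.6111² / (2 × 7.34873) = 1414.59 / 14.6975 = 96.247 m
d = 96.247 m / 0.01 = 9625 cm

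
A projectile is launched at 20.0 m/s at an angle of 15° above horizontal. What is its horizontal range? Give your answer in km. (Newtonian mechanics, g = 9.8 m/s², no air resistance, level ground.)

R = v₀² × sin(2θ) / g = 20.0² × sin(2 × 15°) / 9.8 = 400.0 × 0.5 / 9.8 = 20.4082 m
R = 20.4082 m / 1000.0 = 0.02041 km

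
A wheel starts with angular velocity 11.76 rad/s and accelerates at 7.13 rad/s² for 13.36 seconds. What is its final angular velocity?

ω = ω₀ + αt = 11.76 + 7.13 × 13.36 = 107.02 rad/s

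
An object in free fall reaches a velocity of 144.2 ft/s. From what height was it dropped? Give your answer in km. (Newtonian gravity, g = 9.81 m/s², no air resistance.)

v = 144.2 ft/s × 0.3048 = 43.9522 m/s
h = v² / (2g) = 43.9522² / (2 × 9.81) = 98.4605 m
h = 98.4605 m / 1000.0 = 0.09846 km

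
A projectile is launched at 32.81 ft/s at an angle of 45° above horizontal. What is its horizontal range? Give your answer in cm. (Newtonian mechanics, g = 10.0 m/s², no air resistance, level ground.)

v₀ = 32.81 ft/s × 0.3048 = 10.0005 m/s
R = v₀² × sin(2θ) / g = 10.0005² × sin(2 × 45°) / 10.0 = 100.01 × 1.0 / 10.0 = 10.001 m
R = 10.001 m / 0.01 = 1000 cm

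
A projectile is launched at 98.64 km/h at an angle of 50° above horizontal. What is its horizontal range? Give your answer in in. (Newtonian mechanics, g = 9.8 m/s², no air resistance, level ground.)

v₀ = 98.64 km/h × 0.2777777777777778 = 27.4 m/s
R = v₀² × sin(2θ) / g = 27.4² × sin(2 × 50°) / 9.8 = 750.76 × 0.984808 / 9.8 = 75.4443 m
R = 75.4443 m / 0.0254 = 2970 in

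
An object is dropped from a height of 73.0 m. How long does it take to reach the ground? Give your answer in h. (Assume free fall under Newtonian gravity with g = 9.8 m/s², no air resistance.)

t = √(2h/g) = √(2 × 73.0 / 9.8) = 3.85979 s
t = 3.85979 s / 3600.0 = 0.001072 h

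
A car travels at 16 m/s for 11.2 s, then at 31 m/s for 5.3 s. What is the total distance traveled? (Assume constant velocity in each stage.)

d₁ = v₁t₁ = 16 × 11.2 = 179.2 m
d₂ = v₂t₂ = 31 × 5.3 = 164.3 m
d_total = 179.2 + 164.3 = 343.5 m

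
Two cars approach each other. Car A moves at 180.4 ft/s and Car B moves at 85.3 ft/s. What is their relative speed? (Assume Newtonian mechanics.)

v_rel = v_A + v_B = 180.4 + 85.3 = 265.7 ft/s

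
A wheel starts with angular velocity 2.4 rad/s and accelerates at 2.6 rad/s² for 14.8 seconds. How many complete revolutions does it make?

θ = ω₀t + ½αt² = 2.4×14.8 + ½×2.6×14.8² = 320.272 rad
Total revolutions = θ/(2π) = 320.272/(2π) = 50.97
Complete revolutions = ⌊50.97⌋ = 50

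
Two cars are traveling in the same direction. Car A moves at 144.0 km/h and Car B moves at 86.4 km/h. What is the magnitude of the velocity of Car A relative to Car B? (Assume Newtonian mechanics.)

v_rel = |v_A - v_B| = |144.0 - 86.4| = 57.6 km/h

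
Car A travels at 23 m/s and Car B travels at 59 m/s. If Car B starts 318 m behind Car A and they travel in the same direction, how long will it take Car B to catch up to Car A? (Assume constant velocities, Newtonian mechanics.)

Relative speed: v_rel = 59 - 23 = 36 m/s
Time to catch: t = d₀/v_rel = 318/36 = 8.83 s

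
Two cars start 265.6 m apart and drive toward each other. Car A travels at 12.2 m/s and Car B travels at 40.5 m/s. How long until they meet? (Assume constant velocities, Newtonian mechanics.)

Combined speed: v_combined = 12.2 + 40.5 = 52.7 m/s
Time to meet: t = d/v_combined = 265.6/52.7 = 5.04 s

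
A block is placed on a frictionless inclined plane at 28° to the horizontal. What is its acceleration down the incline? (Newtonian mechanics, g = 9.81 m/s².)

a = g sin(θ) = 9.81 × sin(28°) = 9.81 × 0.4695 = 4.61 m/s²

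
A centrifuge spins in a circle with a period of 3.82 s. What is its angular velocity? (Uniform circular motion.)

ω = 2π/T = 2π/3.82 = 1.6448 rad/s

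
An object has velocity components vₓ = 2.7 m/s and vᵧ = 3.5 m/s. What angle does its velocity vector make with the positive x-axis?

θ = arctan(vᵧ/vₓ) = arctan(3.5/2.7) = 52.35°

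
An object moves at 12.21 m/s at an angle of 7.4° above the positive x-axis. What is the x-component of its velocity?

vₓ = v cos(θ) = 12.21 × cos(7.4°) = 12.11 m/s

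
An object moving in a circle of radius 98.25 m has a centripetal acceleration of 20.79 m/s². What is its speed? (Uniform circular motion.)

v = √(a_c × r) = √(20.79 × 98.25) = 45.2 m/s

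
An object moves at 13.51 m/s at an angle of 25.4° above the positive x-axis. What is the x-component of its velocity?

vₓ = v cos(θ) = 13.51 × cos(25.4°) = 12.2 m/s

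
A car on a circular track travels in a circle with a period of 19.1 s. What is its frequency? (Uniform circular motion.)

f = 1/T = 1/19.1 = 0.0524 Hz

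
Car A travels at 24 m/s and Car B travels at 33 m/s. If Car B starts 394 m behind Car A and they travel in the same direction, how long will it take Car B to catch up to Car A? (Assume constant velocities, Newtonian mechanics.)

Relative speed: v_rel = 33 - 24 = 9 m/s
Time to catch: t = d₀/v_rel = 394/9 = 43.78 s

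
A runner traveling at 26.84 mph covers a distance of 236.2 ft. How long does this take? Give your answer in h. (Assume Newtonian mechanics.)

d = 236.2 ft × 0.3048 = 71.9938 m
v = 26.84 mph × 0.44704 = 11.9986 m/s
t = d / v = 71.9938 / 11.9986 = 6.00018 s
t = 6.00018 s / 3600.0 = 0.001667 h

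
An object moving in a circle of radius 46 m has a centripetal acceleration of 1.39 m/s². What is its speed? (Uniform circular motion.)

v = √(a_c × r) = √(1.39 × 46) = 8.0 m/s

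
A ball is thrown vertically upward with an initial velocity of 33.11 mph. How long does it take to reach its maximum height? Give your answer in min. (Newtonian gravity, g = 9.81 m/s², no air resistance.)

v₀ = 33.11 mph × 0.44704 = 14.8015 m/s
t_up = v₀ / g = 14.8015 / 9.81 = 1.50882 s
t_up = 1.50882 s / 60.0 = 0.02515 min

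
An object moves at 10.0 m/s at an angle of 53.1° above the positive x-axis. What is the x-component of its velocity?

vₓ = v cos(θ) = 10.0 × cos(53.1°) = 6.0 m/s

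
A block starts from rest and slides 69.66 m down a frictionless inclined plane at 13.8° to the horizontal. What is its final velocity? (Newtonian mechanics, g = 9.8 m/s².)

a = g sin(θ) = 9.8 × sin(13.8°) = 2.3376 m/s²
v = √(2ad) = √(2 × 2.3376 × 69.66) = 18.05 m/s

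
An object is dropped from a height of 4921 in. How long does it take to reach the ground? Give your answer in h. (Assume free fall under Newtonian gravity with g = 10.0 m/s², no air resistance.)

h = 4921 in × 0.0254 = 124.993 m
t = √(2h/g) = √(2 × 124.993 / 10.0) = 4.99986 s
t = 4.99986 s / 3600.0 = 0.001389 h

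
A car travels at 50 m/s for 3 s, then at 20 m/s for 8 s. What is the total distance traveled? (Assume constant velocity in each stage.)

d₁ = v₁t₁ = 50 × 3 = 150 m
d₂ = v₂t₂ = 20 × 8 = 160 m
d_total = 150 + 160 = 310 m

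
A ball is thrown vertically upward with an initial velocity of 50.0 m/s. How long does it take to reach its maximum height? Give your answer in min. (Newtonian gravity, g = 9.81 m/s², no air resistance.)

t_up = v₀ / g = 50.0 / 9.81 = 5.09684 s
t_up = 5.09684 s / 60.0 = 0.08495 min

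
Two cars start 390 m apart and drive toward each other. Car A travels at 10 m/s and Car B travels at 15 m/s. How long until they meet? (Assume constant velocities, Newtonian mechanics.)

Combined speed: v_combined = 10 + 15 = 25 m/s
Time to meet: t = d/v_combined = 390/25 = 15.6 s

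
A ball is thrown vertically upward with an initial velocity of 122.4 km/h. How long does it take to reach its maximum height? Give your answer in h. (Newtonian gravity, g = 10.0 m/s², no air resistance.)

v₀ = 122.4 km/h × 0.2777777777777778 = 34.0 m/s
t_up = v₀ / g = 34.0 / 10.0 = 3.4 s
t_up = 3.4 s / 3600.0 = 0.0009444 h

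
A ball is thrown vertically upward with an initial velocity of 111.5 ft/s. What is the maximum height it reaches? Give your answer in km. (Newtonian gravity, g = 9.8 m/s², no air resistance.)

v₀ = 111.5 ft/s × 0.3048 = 33.9852 m/s
h_max = v₀² / (2g) = 33.9852² / (2 × 9.8) = 1154.99 / 19.6 = 58.9281 m
h_max = 58.9281 m / 1000.0 = 0.05893 km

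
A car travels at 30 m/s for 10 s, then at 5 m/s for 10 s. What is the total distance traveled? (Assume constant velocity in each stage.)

d₁ = v₁t₁ = 30 × 10 = 300 m
d₂ = v₂t₂ = 5 × 10 = 50 m
d_total = 300 + 50 = 350 m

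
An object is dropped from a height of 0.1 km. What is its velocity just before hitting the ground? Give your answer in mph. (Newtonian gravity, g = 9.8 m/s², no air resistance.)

h = 0.1 km × 1000.0 = 100.0 m
v = √(2gh) = √(2 × 9.8 × 100.0) = 44.2719 m/s
v = 44.2719 m/s / 0.44704 = 99.03 mph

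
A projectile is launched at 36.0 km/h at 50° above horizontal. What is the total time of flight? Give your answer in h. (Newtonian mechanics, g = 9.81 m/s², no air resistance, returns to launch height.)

v₀ = 36.0 km/h × 0.2777777777777778 = 10.0 m/s
T = 2 × v₀ × sin(θ) / g = 2 × 10.0 × sin(50°) / 9.81 = 2 × 10.0 × 0.766044 / 9.81 = 1.56176 s
T = 1.56176 s / 3600.0 = 0.0004338 h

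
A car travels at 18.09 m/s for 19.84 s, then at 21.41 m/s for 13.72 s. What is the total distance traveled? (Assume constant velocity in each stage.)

d₁ = v₁t₁ = 18.09 × 19.84 = 358.9056 m
d₂ = v₂t₂ = 21.41 × 13.72 = 293.7452 m
d_total = 358.9056 + 293.7452 = 652.65 m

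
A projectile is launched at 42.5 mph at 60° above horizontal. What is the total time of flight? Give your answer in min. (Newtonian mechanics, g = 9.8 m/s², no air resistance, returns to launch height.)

v₀ = 42.5 mph × 0.44704 = 18.9992 m/s
T = 2 × v₀ × sin(θ) / g = 2 × 18.9992 × sin(60°) / 9.8 = 2 × 18.9992 × 0.866025 / 9.8 = 3.35791 s
T = 3.35791 s / 60.0 = 0.05597 min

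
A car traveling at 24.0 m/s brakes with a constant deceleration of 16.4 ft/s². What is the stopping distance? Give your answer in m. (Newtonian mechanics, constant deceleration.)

a = 16.4 ft/s² × 0.3048 = 4.99872 m/s²
d = v₀² / (2a) = 24.0² / (2 × 4.99872) = 576.0 / 9.99744 = 57.61 m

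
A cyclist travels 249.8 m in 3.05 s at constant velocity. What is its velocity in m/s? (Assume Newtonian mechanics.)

v = d / t = 249.8 / 3.05 = 81.9 m/s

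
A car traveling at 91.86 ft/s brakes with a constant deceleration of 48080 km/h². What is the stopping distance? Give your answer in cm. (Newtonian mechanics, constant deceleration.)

v₀ = 91.86 ft/s × 0.3048 = 27.9989 m/s
a = 48080 km/h² × 7.716049382716049e-05 = 3.70988 m/s²
d = v₀² / (2a) = 27.9989² / (2 × 3.70988) = 783.938 / 7.41976 = 105.655 m
d = 105.655 m / 0.01 = 10570 cm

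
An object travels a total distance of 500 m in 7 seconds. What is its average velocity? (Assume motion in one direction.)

v_avg = Δd / Δt = 500 / 7 = 71.43 m/s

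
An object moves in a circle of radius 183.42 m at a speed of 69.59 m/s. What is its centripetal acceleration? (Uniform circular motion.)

a_c = v²/r = 69.59²/183.42 = 4842.7681/183.42 = 26.4 m/s²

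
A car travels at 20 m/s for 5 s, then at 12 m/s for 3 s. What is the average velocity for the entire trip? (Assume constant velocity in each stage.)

d₁ = v₁t₁ = 20 × 5 = 100 m
d₂ = v₂t₂ = 12 × 3 = 36 m
d_total = 136 m, t_total = 8 s
v_avg = d_total/t_total = 136/8 = 17.0 m/s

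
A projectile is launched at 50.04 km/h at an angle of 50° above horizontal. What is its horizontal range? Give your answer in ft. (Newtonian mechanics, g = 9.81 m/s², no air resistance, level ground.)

v₀ = 50.04 km/h × 0.2777777777777778 = 13.9 m/s
R = v₀² × sin(2θ) / g = 13.9² × sin(2 × 50°) / 9.81 = 193.21 × 0.984808 / 9.81 = 19.396 m
R = 19.396 m / 0.3048 = 63.64 ft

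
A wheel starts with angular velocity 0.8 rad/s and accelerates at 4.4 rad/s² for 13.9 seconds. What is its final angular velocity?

ω = ω₀ + αt = 0.8 + 4.4 × 13.9 = 61.96 rad/s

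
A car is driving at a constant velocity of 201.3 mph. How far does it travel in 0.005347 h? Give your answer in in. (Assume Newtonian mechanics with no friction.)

v = 201.3 mph × 0.44704 = 89.9892 m/s
t = 0.005347 h × 3600.0 = 19.2492 s
d = v × t = 89.9892 × 19.2492 = 1732.22 m
d = 1732.22 m / 0.0254 = 68200 in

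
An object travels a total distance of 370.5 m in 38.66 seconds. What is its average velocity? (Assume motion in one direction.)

v_avg = Δd / Δt = 370.5 / 38.66 = 9.58 m/s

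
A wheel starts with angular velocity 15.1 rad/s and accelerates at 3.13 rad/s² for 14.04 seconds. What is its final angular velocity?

ω = ω₀ + αt = 15.1 + 3.13 × 14.04 = 59.05 rad/s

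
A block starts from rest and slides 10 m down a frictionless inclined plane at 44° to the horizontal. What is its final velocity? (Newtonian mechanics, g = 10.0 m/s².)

a = g sin(θ) = 10.0 × sin(44°) = 6.9466 m/s²
v = √(2ad) = √(2 × 6.9466 × 10) = 11.79 m/s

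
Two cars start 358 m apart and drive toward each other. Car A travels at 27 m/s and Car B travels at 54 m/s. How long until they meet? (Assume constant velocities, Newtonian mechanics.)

Combined speed: v_combined = 27 + 54 = 81 m/s
Time to meet: t = d/v_combined = 358/81 = 4.42 s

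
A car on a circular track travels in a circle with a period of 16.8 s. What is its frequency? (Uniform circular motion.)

f = 1/T = 1/16.8 = 0.0595 Hz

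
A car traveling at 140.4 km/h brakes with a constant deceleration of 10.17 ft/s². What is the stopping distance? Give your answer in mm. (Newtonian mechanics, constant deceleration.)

v₀ = 140.4 km/h × 0.2777777777777778 = 39.0 m/s
a = 10.17 ft/s² × 0.3048 = 3.09982 m/s²
d = v₀² / (2a) = 39.0² / (2 × 3.09982) = 1521.0 / 6.19964 = 245.337 m
d = 245.337 m / 0.001 = 245300 mm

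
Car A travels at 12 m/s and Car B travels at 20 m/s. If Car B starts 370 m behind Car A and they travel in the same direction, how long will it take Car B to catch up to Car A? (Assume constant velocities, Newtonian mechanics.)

Relative speed: v_rel = 20 - 12 = 8 m/s
Time to catch: t = d₀/v_rel = 370/8 = 46.25 s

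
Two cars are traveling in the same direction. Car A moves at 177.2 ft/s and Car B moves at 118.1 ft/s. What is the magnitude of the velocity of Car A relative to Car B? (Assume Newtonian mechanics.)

v_rel = |v_A - v_B| = |177.2 - 118.1| = 59.1 ft/s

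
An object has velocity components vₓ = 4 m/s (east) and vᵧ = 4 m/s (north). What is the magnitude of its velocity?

|v| = √(vₓ² + vᵧ²) = √(4² + 4²) = √(32) = 5.66 m/s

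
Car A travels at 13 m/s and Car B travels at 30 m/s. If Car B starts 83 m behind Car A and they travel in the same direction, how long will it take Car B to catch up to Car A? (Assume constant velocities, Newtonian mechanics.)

Relative speed: v_rel = 30 - 13 = 17 m/s
Time to catch: t = d₀/v_rel = 83/17 = 4.88 s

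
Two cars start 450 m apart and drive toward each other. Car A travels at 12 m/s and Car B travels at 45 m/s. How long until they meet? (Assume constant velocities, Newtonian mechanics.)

Combined speed: v_combined = 12 + 45 = 57 m/s
Time to meet: t = d/v_combined = 450/57 = 7.89 s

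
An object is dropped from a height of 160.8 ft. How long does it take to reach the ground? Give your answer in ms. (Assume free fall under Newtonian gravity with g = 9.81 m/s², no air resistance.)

h = 160.8 ft × 0.3048 = 49.0118 m
t = √(2h/g) = √(2 × 49.0118 / 9.81) = 3.16105 s
t = 3.16105 s / 0.001 = 3161 ms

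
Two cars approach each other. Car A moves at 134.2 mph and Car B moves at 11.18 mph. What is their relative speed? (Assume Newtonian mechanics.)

v_rel = v_A + v_B = 134.2 + 11.18 = 145.38 mph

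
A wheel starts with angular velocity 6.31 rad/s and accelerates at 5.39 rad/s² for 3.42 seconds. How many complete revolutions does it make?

θ = ω₀t + ½αt² = 6.31×3.42 + ½×5.39×3.42² = 53.101998 rad
Total revolutions = θ/(2π) = 53.101998/(2π) = 8.45
Complete revolutions = ⌊8.45⌋ = 8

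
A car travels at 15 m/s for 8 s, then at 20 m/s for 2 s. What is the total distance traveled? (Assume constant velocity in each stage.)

d₁ = v₁t₁ = 15 × 8 = 120 m
d₂ = v₂t₂ = 20 × 2 = 40 m
d_total = 120 + 40 = 160 m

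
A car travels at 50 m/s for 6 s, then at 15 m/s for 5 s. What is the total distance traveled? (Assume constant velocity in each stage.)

d₁ = v₁t₁ = 50 × 6 = 300 m
d₂ = v₂t₂ = 15 × 5 = 75 m
d_total = 300 + 75 = 375 m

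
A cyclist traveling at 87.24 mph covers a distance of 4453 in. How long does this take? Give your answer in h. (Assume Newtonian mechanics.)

d = 4453 in × 0.0254 = 113.106 m
v = 87.24 mph × 0.44704 = 38.9998 m/s
t = d / v = 113.106 / 38.9998 = 2.90017 s
t = 2.90017 s / 3600.0 = 0.0008056 h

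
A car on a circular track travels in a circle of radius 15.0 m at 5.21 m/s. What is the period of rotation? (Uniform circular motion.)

T = 2πr/v = 2π×15.0/5.21 = 18.09 s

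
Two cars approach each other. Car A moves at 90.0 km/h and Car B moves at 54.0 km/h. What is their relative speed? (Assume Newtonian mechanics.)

v_rel = v_A + v_B = 90.0 + 54.0 = 144.0 km/h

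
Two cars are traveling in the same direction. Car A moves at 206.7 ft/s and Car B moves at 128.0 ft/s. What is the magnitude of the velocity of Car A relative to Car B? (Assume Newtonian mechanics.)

v_rel = |v_A - v_B| = |206.7 - 128.0| = 78.7 ft/s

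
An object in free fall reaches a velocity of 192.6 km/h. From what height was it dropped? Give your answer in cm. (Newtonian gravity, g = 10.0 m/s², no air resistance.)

v = 192.6 km/h × 0.2777777777777778 = 53.5 m/s
h = v² / (2g) = 53.5² / (2 × 10.0) = 143.113 m
h = 143.113 m / 0.01 = 14310 cm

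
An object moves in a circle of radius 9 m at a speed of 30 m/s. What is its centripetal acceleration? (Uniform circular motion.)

a_c = v²/r = 30²/9 = 900/9 = 100.0 m/s²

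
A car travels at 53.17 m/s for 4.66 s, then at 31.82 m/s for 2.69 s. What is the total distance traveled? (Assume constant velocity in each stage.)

d₁ = v₁t₁ = 53.17 × 4.66 = 247.7722 m
d₂ = v₂t₂ = 31.82 × 2.69 = 85.5958 m
d_total = 247.7722 + 85.5958 = 333.37 m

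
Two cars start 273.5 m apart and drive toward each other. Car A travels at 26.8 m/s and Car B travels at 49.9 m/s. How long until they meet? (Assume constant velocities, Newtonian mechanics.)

Combined speed: v_combined = 26.8 + 49.9 = 76.7 m/s
Time to meet: t = d/v_combined = 273.5/76.7 = 3.57 s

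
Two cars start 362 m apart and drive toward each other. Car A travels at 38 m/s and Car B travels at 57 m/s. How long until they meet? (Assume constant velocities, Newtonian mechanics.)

Combined speed: v_combined = 38 + 57 = 95 m/s
Time to meet: t = d/v_combined = 362/95 = 3.81 s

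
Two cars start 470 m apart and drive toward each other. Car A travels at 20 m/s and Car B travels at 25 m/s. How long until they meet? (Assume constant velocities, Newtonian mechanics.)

Combined speed: v_combined = 20 + 25 = 45 m/s
Time to meet: t = d/v_combined = 470/45 = 10.44 s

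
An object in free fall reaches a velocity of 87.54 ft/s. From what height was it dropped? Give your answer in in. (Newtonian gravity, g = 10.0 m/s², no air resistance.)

v = 87.54 ft/s × 0.3048 = 26.6822 m/s
h = v² / (2g) = 26.6822² / (2 × 10.0) = 35.597 m
h = 35.597 m / 0.0254 = 1401 in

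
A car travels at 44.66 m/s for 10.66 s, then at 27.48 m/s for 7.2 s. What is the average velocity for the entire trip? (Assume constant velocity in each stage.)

d₁ = v₁t₁ = 44.66 × 10.66 = 476.0756 m
d₂ = v₂t₂ = 27.48 × 7.2 = 197.856 m
d_total = 673.9316 m, t_total = 17.86 s
v_avg = d_total/t_total = 673.9316/17.86 = 37.73 m/s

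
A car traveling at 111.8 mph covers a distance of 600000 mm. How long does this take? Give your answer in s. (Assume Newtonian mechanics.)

d = 600000 mm × 0.001 = 600.0 m
v = 111.8 mph × 0.44704 = 49.9791 m/s
t = d / v = 600.0 / 49.9791 = 12.01 s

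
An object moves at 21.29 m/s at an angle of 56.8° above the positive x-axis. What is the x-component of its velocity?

vₓ = v cos(θ) = 21.29 × cos(56.8°) = 11.66 m/s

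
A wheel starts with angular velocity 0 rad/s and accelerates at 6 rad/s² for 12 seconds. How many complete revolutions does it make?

θ = ω₀t + ½αt² = 0×12 + ½×6×12² = 432.0 rad
Total revolutions = θ/(2π) = 432.0/(2π) = 68.75
Complete revolutions = ⌊68.75⌋ = 68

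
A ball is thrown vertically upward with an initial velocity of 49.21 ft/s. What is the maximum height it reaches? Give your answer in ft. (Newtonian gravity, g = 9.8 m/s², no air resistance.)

v₀ = 49.21 ft/s × 0.3048 = 14.9992 m/s
h_max = v₀² / (2g) = 14.9992² / (2 × 9.8) = 224.976 / 19.6 = 11.4784 m
h_max = 11.4784 m / 0.3048 = 37.66 ft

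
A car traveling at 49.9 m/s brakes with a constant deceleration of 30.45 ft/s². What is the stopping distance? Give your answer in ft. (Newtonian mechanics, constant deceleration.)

a = 30.45 ft/s² × 0.3048 = 9.28116 m/s²
d = v₀² / (2a) = 49.9² / (2 × 9.28116) = 2490.01 / 18.5623 = 134.143 m
d = 134.143 m / 0.3048 = 440.1 ft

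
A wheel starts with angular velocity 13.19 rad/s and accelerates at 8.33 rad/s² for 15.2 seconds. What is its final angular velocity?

ω = ω₀ + αt = 13.19 + 8.33 × 15.2 = 139.81 rad/s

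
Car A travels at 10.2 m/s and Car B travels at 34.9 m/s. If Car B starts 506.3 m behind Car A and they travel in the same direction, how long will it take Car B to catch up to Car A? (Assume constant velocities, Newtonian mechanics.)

Relative speed: v_rel = 34.9 - 10.2 = 24.7 m/s
Time to catch: t = d₀/v_rel = 506.3/24.7 = 20.5 s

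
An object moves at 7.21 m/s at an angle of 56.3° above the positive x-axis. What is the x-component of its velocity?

vₓ = v cos(θ) = 7.21 × cos(56.3°) = 4.0 m/s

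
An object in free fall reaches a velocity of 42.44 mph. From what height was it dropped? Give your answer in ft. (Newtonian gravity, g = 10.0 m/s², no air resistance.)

v = 42.44 mph × 0.44704 = 18.9724 m/s
h = v² / (2g) = 18.9724² / (2 × 10.0) = 17.9976 m
h = 17.9976 m / 0.3048 = 59.05 ft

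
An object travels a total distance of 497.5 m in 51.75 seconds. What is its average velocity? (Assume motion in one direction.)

v_avg = Δd / Δt = 497.5 / 51.75 = 9.61 m/s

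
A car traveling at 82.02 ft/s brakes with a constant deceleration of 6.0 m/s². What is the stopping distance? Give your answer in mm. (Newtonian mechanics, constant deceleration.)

v₀ = 82.02 ft/s × 0.3048 = 24.9997 m/s
d = v₀² / (2a) = 24.9997² / (2 × 6.0) = 624.985 / 12.0 = 52.0821 m
d = 52.0821 m / 0.001 = 52080 mm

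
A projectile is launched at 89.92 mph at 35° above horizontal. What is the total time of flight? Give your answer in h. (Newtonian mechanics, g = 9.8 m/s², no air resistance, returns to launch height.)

v₀ = 89.92 mph × 0.44704 = 40.1978 m/s
T = 2 × v₀ × sin(θ) / g = 2 × 40.1978 × sin(35°) / 9.8 = 2 × 40.1978 × 0.573576 / 9.8 = 4.70541 s
T = 4.70541 s / 3600.0 = 0.001307 h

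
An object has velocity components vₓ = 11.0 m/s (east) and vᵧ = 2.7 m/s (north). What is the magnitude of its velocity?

|v| = √(vₓ² + vᵧ²) = √(11.0² + 2.7²) = √(128.29) = 11.33 m/s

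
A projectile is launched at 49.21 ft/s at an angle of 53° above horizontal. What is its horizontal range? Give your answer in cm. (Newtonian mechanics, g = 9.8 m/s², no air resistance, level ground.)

v₀ = 49.21 ft/s × 0.3048 = 14.9992 m/s
R = v₀² × sin(2θ) / g = 14.9992² × sin(2 × 53°) / 9.8 = 224.976 × 0.961262 / 9.8 = 22.0674 m
R = 22.0674 m / 0.01 = 2207 cm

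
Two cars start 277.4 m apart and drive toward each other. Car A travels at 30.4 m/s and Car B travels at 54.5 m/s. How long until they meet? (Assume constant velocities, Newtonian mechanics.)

Combined speed: v_combined = 30.4 + 54.5 = 84.9 m/s
Time to meet: t = d/v_combined = 277.4/84.9 = 3.27 s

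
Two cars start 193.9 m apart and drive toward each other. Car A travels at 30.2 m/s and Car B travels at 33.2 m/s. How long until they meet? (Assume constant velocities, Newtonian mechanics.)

Combined speed: v_combined = 30.2 + 33.2 = 63.4 m/s
Time to meet: t = d/v_combined = 193.9/63.4 = 3.06 s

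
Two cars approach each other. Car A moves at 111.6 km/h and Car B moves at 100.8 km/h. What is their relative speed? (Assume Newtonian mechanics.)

v_rel = v_A + v_B = 111.6 + 100.8 = 212.4 km/h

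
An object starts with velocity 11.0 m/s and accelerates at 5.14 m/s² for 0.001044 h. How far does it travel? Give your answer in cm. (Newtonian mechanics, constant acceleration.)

t = 0.001044 h × 3600.0 = 3.7584 s
d = v₀ × t + ½ × a × t² = 11.0 × 3.7584 + 0.5 × 5.14 × 3.7584² = 77.6451 m
d = 77.6451 m / 0.01 = 7765 cm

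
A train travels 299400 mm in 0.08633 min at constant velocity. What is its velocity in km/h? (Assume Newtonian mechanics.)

d = 299400 mm × 0.001 = 299.4 m
t = 0.08633 min × 60.0 = 5.1798 s
v = d / t = 299.4 / 5.1798 = 57.8015 m/s
v = 57.8015 m/s / 0.2777777777777778 = 208.1 km/h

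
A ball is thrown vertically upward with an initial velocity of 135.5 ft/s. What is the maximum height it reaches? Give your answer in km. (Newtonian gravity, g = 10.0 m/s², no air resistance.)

v₀ = 135.5 ft/s × 0.3048 = 41.3004 m/s
h_max = v₀² / (2g) = 41.3004² / (2 × 10.0) = 1705.72 / 20.0 = 85.286 m
h_max = 85.286 m / 1000.0 = 0.08529 km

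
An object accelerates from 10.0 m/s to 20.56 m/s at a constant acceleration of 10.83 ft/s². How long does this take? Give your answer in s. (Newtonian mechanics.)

a = 10.83 ft/s² × 0.3048 = 3.30098 m/s²
t = (v - v₀) / a = (20.56 - 10.0) / 3.30098 = 3.199 s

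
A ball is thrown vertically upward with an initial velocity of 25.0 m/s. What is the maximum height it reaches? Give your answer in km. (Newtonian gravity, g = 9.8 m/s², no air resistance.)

h_max = v₀² / (2g) = 25.0² / (2 × 9.8) = 625.0 / 19.6 = 31.8878 m
h_max = 31.8878 m / 1000.0 = 0.03189 km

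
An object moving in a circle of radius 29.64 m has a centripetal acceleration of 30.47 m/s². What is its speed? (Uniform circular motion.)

v = √(a_c × r) = √(30.47 × 29.64) = 30.05 m/s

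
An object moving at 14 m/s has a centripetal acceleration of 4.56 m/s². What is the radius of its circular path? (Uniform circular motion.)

r = v²/a_c = 14²/4.56 = 42.98 m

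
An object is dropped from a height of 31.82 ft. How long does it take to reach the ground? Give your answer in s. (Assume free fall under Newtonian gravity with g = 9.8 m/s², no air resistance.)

h = 31.82 ft × 0.3048 = 9.69874 m
t = √(2h/g) = √(2 × 9.69874 / 9.8) = 1.407 s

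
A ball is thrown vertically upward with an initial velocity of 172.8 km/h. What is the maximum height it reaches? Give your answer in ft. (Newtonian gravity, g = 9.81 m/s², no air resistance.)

v₀ = 172.8 km/h × 0.2777777777777778 = 48.0 m/s
h_max = v₀² / (2g) = 48.0² / (2 × 9.81) = 2304.0 / 19.62 = 117.431 m
h_max = 117.431 m / 0.3048 = 385.3 ft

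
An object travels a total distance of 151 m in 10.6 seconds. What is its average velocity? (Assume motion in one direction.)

v_avg = Δd / Δt = 151 / 10.6 = 14.25 m/s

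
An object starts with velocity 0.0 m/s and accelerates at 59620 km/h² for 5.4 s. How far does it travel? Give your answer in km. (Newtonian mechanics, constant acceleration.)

a = 59620 km/h² × 7.716049382716049e-05 = 4.60031 m/s²
d = v₀ × t + ½ × a × t² = 0.0 × 5.4 + 0.5 × 4.60031 × 5.4² = 67.0725 m
d = 67.0725 m / 1000.0 = 0.06707 km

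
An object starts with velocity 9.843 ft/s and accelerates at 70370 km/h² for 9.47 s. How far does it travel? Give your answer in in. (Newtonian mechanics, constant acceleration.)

v₀ = 9.843 ft/s × 0.3048 = 3.00015 m/s
a = 70370 km/h² × 7.716049382716049e-05 = 5.42978 m/s²
d = v₀ × t + ½ × a × t² = 3.00015 × 9.47 + 0.5 × 5.42978 × 9.47² = 271.885 m
d = 271.885 m / 0.0254 = 10700 in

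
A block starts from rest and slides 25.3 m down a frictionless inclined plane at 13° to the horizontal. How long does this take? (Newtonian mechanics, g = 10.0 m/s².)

a = g sin(θ) = 10.0 × sin(13°) = 2.2495 m/s²
t = √(2d/a) = √(2 × 25.3 / 2.2495) = 4.74 s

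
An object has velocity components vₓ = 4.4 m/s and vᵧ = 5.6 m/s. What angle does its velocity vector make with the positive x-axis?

θ = arctan(vᵧ/vₓ) = arctan(5.6/4.4) = 51.84°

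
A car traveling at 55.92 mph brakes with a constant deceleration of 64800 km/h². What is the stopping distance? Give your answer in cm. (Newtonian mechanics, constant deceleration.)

v₀ = 55.92 mph × 0.44704 = 24.9985 m/s
a = 64800 km/h² × 7.716049382716049e-05 = 5.0 m/s²
d = v₀² / (2a) = 24.9985² / (2 × 5.0) = 624.925 / 10.0 = 62.4925 m
d = 62.4925 m / 0.01 = 6249 cm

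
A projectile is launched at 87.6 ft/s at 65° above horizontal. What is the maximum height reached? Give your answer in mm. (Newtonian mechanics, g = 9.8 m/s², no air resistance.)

v₀ = 87.6 ft/s × 0.3048 = 26.7005 m/s
H = v₀² × sin²(θ) / (2g) = 26.7005² × sin(65°)² / (2 × 9.8) = 712.917 × 0.821394 / 19.6 = 29.8768 m
H = 29.8768 m / 0.001 = 29880 mm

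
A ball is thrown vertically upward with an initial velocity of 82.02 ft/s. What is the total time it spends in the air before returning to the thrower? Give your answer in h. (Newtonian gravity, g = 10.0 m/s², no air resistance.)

v₀ = 82.02 ft/s × 0.3048 = 24.9997 m/s
t_total = 2 × v₀ / g = 2 × 24.9997 / 10.0 = 4.99994 s
t_total = 4.99994 s / 3600.0 = 0.001389 h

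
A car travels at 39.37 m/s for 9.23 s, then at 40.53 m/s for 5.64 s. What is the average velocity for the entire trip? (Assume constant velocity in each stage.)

d₁ = v₁t₁ = 39.37 × 9.23 = 363.3851 m
d₂ = v₂t₂ = 40.53 × 5.64 = 228.5892 m
d_total = 591.9743 m, t_total = 14.87 s
v_avg = d_total/t_total = 591.9743/14.87 = 39.81 m/s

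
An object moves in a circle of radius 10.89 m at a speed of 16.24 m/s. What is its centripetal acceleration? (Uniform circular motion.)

a_c = v²/r = 16.24²/10.89 = 263.7376/10.89 = 24.22 m/s²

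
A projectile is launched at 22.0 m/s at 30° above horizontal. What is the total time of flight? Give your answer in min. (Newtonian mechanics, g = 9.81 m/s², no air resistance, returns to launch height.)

T = 2 × v₀ × sin(θ) / g = 2 × 22.0 × sin(30°) / 9.81 = 2 × 22.0 × 0.5 / 9.81 = 2.24261 s
T = 2.24261 s / 60.0 = 0.03738 min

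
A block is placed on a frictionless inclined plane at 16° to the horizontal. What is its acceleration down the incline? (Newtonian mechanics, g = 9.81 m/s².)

a = g sin(θ) = 9.81 × sin(16°) = 9.81 × 0.2756 = 2.7 m/s²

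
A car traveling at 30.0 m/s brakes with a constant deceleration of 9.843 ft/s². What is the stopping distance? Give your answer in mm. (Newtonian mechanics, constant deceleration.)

a = 9.843 ft/s² × 0.3048 = 3.00015 m/s²
d = v₀² / (2a) = 30.0² / (2 × 3.00015) = 900.0 / 6.0003 = 149.993 m
d = 149.993 m / 0.001 = 150000 mm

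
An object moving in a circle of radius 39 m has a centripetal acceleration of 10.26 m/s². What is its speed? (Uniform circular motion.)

v = √(a_c × r) = √(10.26 × 39) = 20.0 m/s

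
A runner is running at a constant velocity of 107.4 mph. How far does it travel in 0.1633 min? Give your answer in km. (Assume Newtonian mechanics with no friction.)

v = 107.4 mph × 0.44704 = 48.0121 m/s
t = 0.1633 min × 60.0 = 9.798 s
d = v × t = 48.0121 × 9.798 = 470.423 m
d = 470.423 m / 1000.0 = 0.4704 km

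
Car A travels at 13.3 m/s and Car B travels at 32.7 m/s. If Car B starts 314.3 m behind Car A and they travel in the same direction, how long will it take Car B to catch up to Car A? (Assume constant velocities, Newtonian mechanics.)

Relative speed: v_rel = 32.7 - 13.3 = 19.4 m/s
Time to catch: t = d₀/v_rel = 314.3/19.4 = 16.2 s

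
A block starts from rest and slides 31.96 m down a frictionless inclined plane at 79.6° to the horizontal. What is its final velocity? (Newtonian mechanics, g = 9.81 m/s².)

a = g sin(θ) = 9.81 × sin(79.6°) = 9.6488 m/s²
v = √(2ad) = √(2 × 9.6488 × 31.96) = 24.83 m/s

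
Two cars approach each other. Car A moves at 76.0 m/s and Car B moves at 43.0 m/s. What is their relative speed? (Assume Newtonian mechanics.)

v_rel = v_A + v_B = 76.0 + 43.0 = 119.0 m/s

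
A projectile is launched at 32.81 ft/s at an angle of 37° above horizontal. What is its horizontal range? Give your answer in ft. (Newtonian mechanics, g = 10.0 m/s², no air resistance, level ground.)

v₀ = 32.81 ft/s × 0.3048 = 10.0005 m/s
R = v₀² × sin(2θ) / g = 10.0005² × sin(2 × 37°) / 10.0 = 100.01 × 0.961262 / 10.0 = 9.61358 m
R = 9.61358 m / 0.3048 = 31.54 ft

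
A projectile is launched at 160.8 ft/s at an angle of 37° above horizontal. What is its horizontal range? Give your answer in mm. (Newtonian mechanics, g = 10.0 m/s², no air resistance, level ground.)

v₀ = 160.8 ft/s × 0.3048 = 49.0118 m/s
R = v₀² × sin(2θ) / g = 49.0118² × sin(2 × 37°) / 10.0 = 2402.16 × 0.961262 / 10.0 = 230.911 m
R = 230.911 m / 0.001 = 230900 mm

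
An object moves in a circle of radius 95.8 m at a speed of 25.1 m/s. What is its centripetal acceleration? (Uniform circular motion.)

a_c = v²/r = 25.1²/95.8 = 630.01/95.8 = 6.58 m/s²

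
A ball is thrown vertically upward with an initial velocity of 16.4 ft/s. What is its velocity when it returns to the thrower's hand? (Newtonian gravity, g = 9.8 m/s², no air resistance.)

By conservation of energy (no air resistance), the ball returns to the throw height with the same speed as launch, but directed downward.
|v_ground| = v₀ = 16.4 ft/s
v_ground = 16.4 ft/s (downward)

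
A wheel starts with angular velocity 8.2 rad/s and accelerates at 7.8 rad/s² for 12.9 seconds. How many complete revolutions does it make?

θ = ω₀t + ½αt² = 8.2×12.9 + ½×7.8×12.9² = 754.779 rad
Total revolutions = θ/(2π) = 754.779/(2π) = 120.13
Complete revolutions = ⌊120.13⌋ = 120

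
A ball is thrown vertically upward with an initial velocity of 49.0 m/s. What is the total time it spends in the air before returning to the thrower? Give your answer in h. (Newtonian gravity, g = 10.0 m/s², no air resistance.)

t_total = 2 × v₀ / g = 2 × 49.0 / 10.0 = 9.8 s
t_total = 9.8 s / 3600.0 = 0.002722 h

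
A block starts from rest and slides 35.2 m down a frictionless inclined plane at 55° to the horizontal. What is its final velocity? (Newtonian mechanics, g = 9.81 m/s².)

a = g sin(θ) = 9.81 × sin(55°) = 8.03588 m/s²
v = √(2ad) = √(2 × 8.03588 × 35.2) = 23.78 m/s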